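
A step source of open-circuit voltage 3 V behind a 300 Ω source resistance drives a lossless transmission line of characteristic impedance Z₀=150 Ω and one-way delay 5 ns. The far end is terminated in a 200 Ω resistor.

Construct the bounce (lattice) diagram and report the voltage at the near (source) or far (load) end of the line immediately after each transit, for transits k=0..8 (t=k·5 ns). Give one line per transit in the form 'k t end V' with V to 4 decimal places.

Γ_L=0.142857, Γ_S=0.333333; launch V₁=3·150/450=1.000000
k=0 src: V=1.0000
k=1 load: inc=1.000000, refl=1.000000·0.142857=0.1429; V=0.000000+1.000000+0.142857=1.1429
k=2 src: inc=0.142857, refl=0.142857·0.333333=0.0476; V=1.000000+0.142857+0.047619=1.1905
k=3 load: inc=0.047619, refl=0.047619·0.142857=0.0068; V=1.142857+0.047619+0.006803=1.1973
k=4 src: inc=0.006803, refl=0.006803·0.333333=0.0023; V=1.190476+0.006803+0.002268=1.1995
k=5 load: inc=0.002268, refl=0.002268·0.142857=0.0003; V=1.197279+0.002268+0.000324=1.1999
k=6 src: inc=0.000324, refl=0.000324·0.333333=0.0001; V=1.199546+0.000324+0.000108=1.2000
k=7 load: inc=0.000108, refl=0.000108·0.142857=0.0000; V=1.199870+0.000108+0.000015=1.2000
k=8 src: inc=0.000015, refl=0.000015·0.333333=0.0000; V=1.199978+0.000015+0.000005=1.2000

0 0 source 1.0000
1 5 load 1.1429
2 10 source 1.1905
3 15 load 1.1973
4 20 source 1.1995
5 25 load 1.1999
6 30 source 1.2000
7 35 load 1.2000
8 40 source 1.2000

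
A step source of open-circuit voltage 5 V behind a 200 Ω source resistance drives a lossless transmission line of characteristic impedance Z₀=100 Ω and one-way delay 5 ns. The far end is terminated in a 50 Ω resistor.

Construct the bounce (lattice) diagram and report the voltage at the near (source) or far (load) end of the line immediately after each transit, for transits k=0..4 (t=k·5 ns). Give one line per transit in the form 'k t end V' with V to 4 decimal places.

Γ_L=-0.333333, Γ_S=0.333333; launch V₁=5·100/300=1.666667
k=0 src: V=1.6667
k=1 load: inc=1.666667, refl=1.666667·-0.333333=-0.5556; V=0.000000+1.666667+-0.555556=1.1111
k=2 src: inc=-0.555556, refl=-0.555556·0.333333=-0.1852; V=1.666667+-0.555556+-0.185185=0.9259
k=3 load: inc=-0.185185, refl=-0.185185·-0.333333=0.0617; V=1.111111+-0.185185+0.061728=0.9877
k=4 src: inc=0.061728, refl=0.061728·0.333333=0.0206; V=0.925926+0.061728+0.020576=1.0082

0 0 source 1.6667
1 5 load 1.1111
2 10 source 0.9259
3 15 load 0.9877
4 20 source 1.0082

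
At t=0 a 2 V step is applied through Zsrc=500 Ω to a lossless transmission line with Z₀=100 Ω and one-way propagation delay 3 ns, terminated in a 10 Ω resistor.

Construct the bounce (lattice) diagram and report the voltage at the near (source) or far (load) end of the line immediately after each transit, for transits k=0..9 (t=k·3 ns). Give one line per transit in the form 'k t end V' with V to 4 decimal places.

0 0 source 0.3333
1 3 load 0.0606
2 6 source -0.1212
3 9 load 0.0275
4 12 source 0.1267
5 15 load 0.0456
6 18 source -0.0085
7 21 load 0.0357
8 24 source 0.0653
9 27 load 0.0411

Γ_L=-0.818182, Γ_S=0.666667; launch V₁=2·100/600=0.333333
k=0 src: V=0.3333
k=1 load: inc=0.333333, refl=0.333333·-0.818182=-0.2727; V=0.000000+0.333333+-0.272727=0.0606
k=2 src: inc=-0.272727, refl=-0.272727·0.666667=-0.1818; V=0.333333+-0.272727+-0.181818=-0.1212
k=3 load: inc=-0.181818, refl=-0.181818·-0.818182=0.1488; V=0.060606+-0.181818+0.148760=0.0275
k=4 src: inc=0.148760, refl=0.148760·0.666667=0.0992; V=-0.121212+0.148760+0.099174=0.1267
k=5 load: inc=0.099174, refl=0.099174·-0.818182=-0.0811; V=0.027548+0.099174+-0.081142=0.0456
k=6 src: inc=-0.081142, refl=-0.081142·0.666667=-0.0541; V=0.126722+-0.081142+-0.054095=-0.0085
k=7 load: inc=-0.054095, refl=-0.054095·-0.818182=0.0443; V=0.045580+-0.054095+0.044259=0.0357
k=8 src: inc=0.044259, refl=0.044259·0.666667=0.0295; V=-0.008515+0.044259+0.029506=0.0653
k=9 load: inc=0.029506, refl=0.029506·-0.818182=-0.0241; V=0.035744+0.029506+-0.024141=0.0411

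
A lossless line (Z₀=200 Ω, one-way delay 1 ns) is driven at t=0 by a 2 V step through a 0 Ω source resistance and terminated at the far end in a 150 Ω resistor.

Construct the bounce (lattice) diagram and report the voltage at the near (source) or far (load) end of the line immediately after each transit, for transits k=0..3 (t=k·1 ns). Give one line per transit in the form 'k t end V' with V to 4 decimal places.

0 0 source 2.0000
1 1 load 1.7143
2 2 source 2.0000
3 3 load 1.9592

Γ_L=-0.142857, Γ_S=-1.000000; launch V₁=2·200/200=2.000000
k=0 src: V=2.0000
k=1 load: inc=2.000000, refl=2.000000·-0.142857=-0.2857; V=0.000000+2.000000+-0.285714=1.7143
k=2 src: inc=-0.285714, refl=-0.285714·-1.000000=0.2857; V=2.000000+-0.285714+0.285714=2.0000
k=3 load: inc=0.285714, refl=0.285714·-0.142857=-0.0408; V=1.714286+0.285714+-0.040816=1.9592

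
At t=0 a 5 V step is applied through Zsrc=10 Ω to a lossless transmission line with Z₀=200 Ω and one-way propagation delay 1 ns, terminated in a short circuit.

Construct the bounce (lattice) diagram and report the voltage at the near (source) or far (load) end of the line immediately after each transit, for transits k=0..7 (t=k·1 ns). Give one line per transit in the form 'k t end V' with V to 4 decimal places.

Γ_L=-1.000000, Γ_S=-0.904762; launch V₁=5·200/210=4.761905
k=0 src: V=4.7619
k=1 load: inc=4.761905, refl=4.761905·-1.000000=-4.7619; V=0.000000+4.761905+-4.761905=0.0000
k=2 src: inc=-4.761905, refl=-4.761905·-0.904762=4.3084; V=4.761905+-4.761905+4.308390=4.3084
k=3 load: inc=4.308390, refl=4.308390·-1.000000=-4.3084; V=0.000000+4.308390+-4.308390=0.0000
k=4 src: inc=-4.308390, refl=-4.308390·-0.904762=3.8981; V=4.308390+-4.308390+3.898067=3.8981
k=5 load: inc=3.898067, refl=3.898067·-1.000000=-3.8981; V=0.000000+3.898067+-3.898067=0.0000
k=6 src: inc=-3.898067, refl=-3.898067·-0.904762=3.5268; V=3.898067+-3.898067+3.526823=3.5268
k=7 load: inc=3.526823, refl=3.526823·-1.000000=-3.5268; V=0.000000+3.526823+-3.526823=0.0000

0 0 source 4.7619
1 1 load 0.0000
2 2 source 4.3084
3 3 load 0.0000
4 4 source 3.8981
5 5 load 0.0000
6 6 source 3.5268
7 7 load 0.0000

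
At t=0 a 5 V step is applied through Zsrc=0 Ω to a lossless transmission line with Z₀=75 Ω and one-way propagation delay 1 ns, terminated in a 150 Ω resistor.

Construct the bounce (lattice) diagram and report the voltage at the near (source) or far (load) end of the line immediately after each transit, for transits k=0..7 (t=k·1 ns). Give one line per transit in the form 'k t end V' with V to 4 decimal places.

0 0 source 5.0000
1 1 load 6.6667
2 2 source 5.0000
3 3 load 4.4444
4 4 source 5.0000
5 5 load 5.1852
6 6 source 5.0000
7 7 load 4.9383

Γ_L=0.333333, Γ_S=-1.000000; launch V₁=5·75/75=5.000000
k=0 src: V=5.0000
k=1 load: inc=5.000000, refl=5.000000·0.333333=1.6667; V=0.000000+5.000000+1.666667=6.6667
k=2 src: inc=1.666667, refl=1.666667·-1.000000=-1.6667; V=5.000000+1.666667+-1.666667=5.0000
k=3 load: inc=-1.666667, refl=-1.666667·0.333333=-0.5556; V=6.666667+-1.666667+-0.555556=4.4444
k=4 src: inc=-0.555556, refl=-0.555556·-1.000000=0.5556; V=5.000000+-0.555556+0.555556=5.0000
k=5 load: inc=0.555556, refl=0.555556·0.333333=0.1852; V=4.444444+0.555556+0.185185=5.1852
k=6 src: inc=0.185185, refl=0.185185·-1.000000=-0.1852; V=5.000000+0.185185+-0.185185=5.0000
k=7 load: inc=-0.185185, refl=-0.185185·0.333333=-0.0617; V=5.185185+-0.185185+-0.061728=4.9383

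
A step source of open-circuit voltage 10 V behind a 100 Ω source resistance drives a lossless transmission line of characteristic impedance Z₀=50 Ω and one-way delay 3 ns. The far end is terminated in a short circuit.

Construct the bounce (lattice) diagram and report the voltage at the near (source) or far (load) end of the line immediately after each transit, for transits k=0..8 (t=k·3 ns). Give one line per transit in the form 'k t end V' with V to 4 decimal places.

0 0 source 3.3333
1 3 load 0.0000
2 6 source -1.1111
3 9 load 0.0000
4 12 source 0.3704
5 15 load 0.0000
6 18 source -0.1235
7 21 load 0.0000
8 24 source 0.0412

Γ_L=-1.000000, Γ_S=0.333333; launch V₁=10·50/150=3.333333
k=0 src: V=3.3333
k=1 load: inc=3.333333, refl=3.333333·-1.000000=-3.3333; V=0.000000+3.333333+-3.333333=0.0000
k=2 src: inc=-3.333333, refl=-3.333333·0.333333=-1.1111; V=3.333333+-3.333333+-1.111111=-1.1111
k=3 load: inc=-1.111111, refl=-1.111111·-1.000000=1.1111; V=0.000000+-1.111111+1.111111=0.0000
k=4 src: inc=1.111111, refl=1.111111·0.333333=0.3704; V=-1.111111+1.111111+0.370370=0.3704
k=5 load: inc=0.370370, refl=0.370370·-1.000000=-0.3704; V=0.000000+0.370370+-0.370370=0.0000
k=6 src: inc=-0.370370, refl=-0.370370·0.333333=-0.1235; V=0.370370+-0.370370+-0.123457=-0.1235
k=7 load: inc=-0.123457, refl=-0.123457·-1.000000=0.1235; V=0.000000+-0.123457+0.123457=0.0000
k=8 src: inc=0.123457, refl=0.123457·0.333333=0.0412; V=-0.123457+0.123457+0.041152=0.0412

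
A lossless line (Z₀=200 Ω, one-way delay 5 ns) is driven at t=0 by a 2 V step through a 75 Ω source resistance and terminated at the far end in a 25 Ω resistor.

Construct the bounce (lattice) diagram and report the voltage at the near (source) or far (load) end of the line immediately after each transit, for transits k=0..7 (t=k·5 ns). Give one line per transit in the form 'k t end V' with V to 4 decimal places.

0 0 source 1.4545
1 5 load 0.3232
2 10 source 0.8375
3 15 load 0.4375
4 20 source 0.6193
5 25 load 0.4779
6 30 source 0.5422
7 35 load 0.4922

Γ_L=-0.777778, Γ_S=-0.454545; launch V₁=2·200/275=1.454545
k=0 src: V=1.4545
k=1 load: inc=1.454545, refl=1.454545·-0.777778=-1.1313; V=0.000000+1.454545+-1.131313=0.3232
k=2 src: inc=-1.131313, refl=-1.131313·-0.454545=0.5142; V=1.454545+-1.131313+0.514233=0.8375
k=3 load: inc=0.514233, refl=0.514233·-0.777778=-0.4000; V=0.323232+0.514233+-0.399959=0.4375
k=4 src: inc=-0.399959, refl=-0.399959·-0.454545=0.1818; V=0.837466+-0.399959+0.181800=0.6193
k=5 load: inc=0.181800, refl=0.181800·-0.777778=-0.1414; V=0.437506+0.181800+-0.141400=0.4779
k=6 src: inc=-0.141400, refl=-0.141400·-0.454545=0.0643; V=0.619306+-0.141400+0.064273=0.5422
k=7 load: inc=0.064273, refl=0.064273·-0.777778=-0.0500; V=0.477906+0.064273+-0.049990=0.4922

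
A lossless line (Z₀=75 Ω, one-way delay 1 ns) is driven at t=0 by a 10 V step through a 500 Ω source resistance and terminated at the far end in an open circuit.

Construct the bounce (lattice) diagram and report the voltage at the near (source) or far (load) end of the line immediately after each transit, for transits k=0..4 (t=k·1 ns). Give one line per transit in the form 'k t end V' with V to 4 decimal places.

0 0 source 1.3043
1 1 load 2.6087
2 2 source 3.5728
3 3 load 4.5369
4 4 source 5.2494

Γ_L=1.000000, Γ_S=0.739130; launch V₁=10·75/575=1.304348
k=0 src: V=1.3043
k=1 load: inc=1.304348, refl=1.304348·1.000000=1.3043; V=0.000000+1.304348+1.304348=2.6087
k=2 src: inc=1.304348, refl=1.304348·0.739130=0.9641; V=1.304348+1.304348+0.964083=3.5728
k=3 load: inc=0.964083, refl=0.964083·1.000000=0.9641; V=2.608696+0.964083+0.964083=4.5369
k=4 src: inc=0.964083, refl=0.964083·0.739130=0.7126; V=3.572779+0.964083+0.712583=5.2494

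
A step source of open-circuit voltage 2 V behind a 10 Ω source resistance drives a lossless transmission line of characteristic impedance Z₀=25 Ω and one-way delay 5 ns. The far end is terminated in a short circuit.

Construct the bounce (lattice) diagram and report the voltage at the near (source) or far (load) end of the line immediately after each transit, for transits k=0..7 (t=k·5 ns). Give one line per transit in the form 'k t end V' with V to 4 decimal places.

Γ_L=-1.000000, Γ_S=-0.428571; launch V₁=2·25/35=1.428571
k=0 src: V=1.4286
k=1 load: inc=1.428571, refl=1.428571·-1.000000=-1.4286; V=0.000000+1.428571+-1.428571=0.0000
k=2 src: inc=-1.428571, refl=-1.428571·-0.428571=0.6122; V=1.428571+-1.428571+0.612245=0.6122
k=3 load: inc=0.612245, refl=0.612245·-1.000000=-0.6122; V=0.000000+0.612245+-0.612245=0.0000
k=4 src: inc=-0.612245, refl=-0.612245·-0.428571=0.2624; V=0.612245+-0.612245+0.262391=0.2624
k=5 load: inc=0.262391, refl=0.262391·-1.000000=-0.2624; V=0.000000+0.262391+-0.262391=0.0000
k=6 src: inc=-0.262391, refl=-0.262391·-0.428571=0.1125; V=0.262391+-0.262391+0.112453=0.1125
k=7 load: inc=0.112453, refl=0.112453·-1.000000=-0.1125; V=0.000000+0.112453+-0.112453=0.0000

0 0 source 1.4286
1 5 load 0.0000
2 10 source 0.6122
3 15 load 0.0000
4 20 source 0.2624
5 25 load 0.0000
6 30 source 0.1125
7 35 load 0.0000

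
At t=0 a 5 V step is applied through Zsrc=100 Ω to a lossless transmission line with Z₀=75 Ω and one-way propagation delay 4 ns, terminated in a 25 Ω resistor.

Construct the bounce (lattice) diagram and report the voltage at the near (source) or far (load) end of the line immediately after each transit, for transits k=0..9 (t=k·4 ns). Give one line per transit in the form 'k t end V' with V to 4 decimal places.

Γ_L=-0.500000, Γ_S=0.142857; launch V₁=5·75/175=2.142857
k=0 src: V=2.1429
k=1 load: inc=2.142857, refl=2.142857·-0.500000=-1.0714; V=0.000000+2.142857+-1.071429=1.0714
k=2 src: inc=-1.071429, refl=-1.071429·0.142857=-0.1531; V=2.142857+-1.071429+-0.153061=0.9184
k=3 load: inc=-0.153061, refl=-0.153061·-0.500000=0.0765; V=1.071429+-0.153061+0.076531=0.9949
k=4 src: inc=0.076531, refl=0.076531·0.142857=0.0109; V=0.918367+0.076531+0.010933=1.0058
k=5 load: inc=0.010933, refl=0.010933·-0.500000=-0.0055; V=0.994898+0.010933+-0.005466=1.0004
k=6 src: inc=-0.005466, refl=-0.005466·0.142857=-0.0008; V=1.005831+-0.005466+-0.000781=0.9996
k=7 load: inc=-0.000781, refl=-0.000781·-0.500000=0.0004; V=1.000364+-0.000781+0.000390=1.0000
k=8 src: inc=0.000390, refl=0.000390·0.142857=0.0001; V=0.999584+0.000390+0.000056=1.0000
k=9 load: inc=0.000056, refl=0.000056·-0.500000=-0.0000; V=0.999974+0.000056+-0.000028=1.0000

0 0 source 2.1429
1 4 load 1.0714
2 8 source 0.9184
3 12 load 0.9949
4 16 source 1.0058
5 20 load 1.0004
6 24 source 0.9996
7 28 load 1.0000
8 32 source 1.0000
9 36 load 1.0000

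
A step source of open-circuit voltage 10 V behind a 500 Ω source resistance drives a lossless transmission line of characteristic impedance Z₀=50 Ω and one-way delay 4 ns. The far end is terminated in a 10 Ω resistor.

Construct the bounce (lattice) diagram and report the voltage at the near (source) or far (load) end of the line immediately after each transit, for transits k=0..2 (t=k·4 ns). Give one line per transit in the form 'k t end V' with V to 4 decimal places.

0 0 source 0.9091
1 4 load 0.3030
2 8 source -0.1928

Γ_L=-0.666667, Γ_S=0.818182; launch V₁=10·50/550=0.909091
k=0 src: V=0.9091
k=1 load: inc=0.909091, refl=0.909091·-0.666667=-0.6061; V=0.000000+0.909091+-0.606061=0.3030
k=2 src: inc=-0.606061, refl=-0.606061·0.818182=-0.4959; V=0.909091+-0.606061+-0.495868=-0.1928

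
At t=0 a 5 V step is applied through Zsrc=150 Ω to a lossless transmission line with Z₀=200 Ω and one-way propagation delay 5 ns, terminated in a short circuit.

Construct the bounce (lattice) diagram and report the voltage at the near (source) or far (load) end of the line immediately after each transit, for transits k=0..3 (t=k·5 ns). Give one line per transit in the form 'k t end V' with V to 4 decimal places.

0 0 source 2.8571
1 5 load 0.0000
2 10 source 0.4082
3 15 load 0.0000

Γ_L=-1.000000, Γ_S=-0.142857; launch V₁=5·200/350=2.857143
k=0 src: V=2.8571
k=1 load: inc=2.857143, refl=2.857143·-1.000000=-2.8571; V=0.000000+2.857143+-2.857143=0.0000
k=2 src: inc=-2.857143, refl=-2.857143·-0.142857=0.4082; V=2.857143+-2.857143+0.408163=0.4082
k=3 load: inc=0.408163, refl=0.408163·-1.000000=-0.4082; V=0.000000+0.408163+-0.408163=0.0000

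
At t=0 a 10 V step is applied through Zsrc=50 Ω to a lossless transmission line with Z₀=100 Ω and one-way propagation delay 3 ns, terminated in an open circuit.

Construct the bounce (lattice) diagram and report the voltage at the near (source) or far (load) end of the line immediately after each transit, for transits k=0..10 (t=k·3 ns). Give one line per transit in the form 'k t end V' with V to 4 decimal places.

0 0 source 6.6667
1 3 load 13.3333
2 6 source 11.1111
3 9 load 8.8889
4 12 source 9.6296
5 15 load 10.3704
6 18 source 10.1235
7 21 load 9.8765
8 24 source 9.9588
9 27 load 10.0412
10 30 source 10.0137

Γ_L=1.000000, Γ_S=-0.333333; launch V₁=10·100/150=6.666667
k=0 src: V=6.6667
k=1 load: inc=6.666667, refl=6.666667·1.000000=6.6667; V=0.000000+6.666667+6.666667=13.3333
k=2 src: inc=6.666667, refl=6.666667·-0.333333=-2.2222; V=6.666667+6.666667+-2.222222=11.1111
k=3 load: inc=-2.222222, refl=-2.222222·1.000000=-2.2222; V=13.333333+-2.222222+-2.222222=8.8889
k=4 src: inc=-2.222222, refl=-2.222222·-0.333333=0.7407; V=11.111111+-2.222222+0.740741=9.6296
k=5 load: inc=0.740741, refl=0.740741·1.000000=0.7407; V=8.888889+0.740741+0.740741=10.3704
k=6 src: inc=0.740741, refl=0.740741·-0.333333=-0.2469; V=9.629630+0.740741+-0.246914=10.1235
k=7 load: inc=-0.246914, refl=-0.246914·1.000000=-0.2469; V=10.370370+-0.246914+-0.246914=9.8765
k=8 src: inc=-0.246914, refl=-0.246914·-0.333333=0.0823; V=10.123457+-0.246914+0.082305=9.9588
k=9 load: inc=0.082305, refl=0.082305·1.000000=0.0823; V=9.876543+0.082305+0.082305=10.0412
k=10 src: inc=0.082305, refl=0.082305·-0.333333=-0.0274; V=9.958848+0.082305+-0.027435=10.0137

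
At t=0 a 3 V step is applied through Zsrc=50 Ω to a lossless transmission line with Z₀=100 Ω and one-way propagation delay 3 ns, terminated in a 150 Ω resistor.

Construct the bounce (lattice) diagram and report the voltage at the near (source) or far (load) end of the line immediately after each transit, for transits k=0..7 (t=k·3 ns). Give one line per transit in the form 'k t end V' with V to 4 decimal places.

0 0 source 2.0000
1 3 load 2.4000
2 6 source 2.2667
3 9 load 2.2400
4 12 source 2.2489
5 15 load 2.2507
6 18 source 2.2501
7 21 load 2.2500

Γ_L=0.200000, Γ_S=-0.333333; launch V₁=3·100/150=2.000000
k=0 src: V=2.0000
k=1 load: inc=2.000000, refl=2.000000·0.200000=0.4000; V=0.000000+2.000000+0.400000=2.4000
k=2 src: inc=0.400000, refl=0.400000·-0.333333=-0.1333; V=2.000000+0.400000+-0.133333=2.2667
k=3 load: inc=-0.133333, refl=-0.133333·0.200000=-0.0267; V=2.400000+-0.133333+-0.026667=2.2400
k=4 src: inc=-0.026667, refl=-0.026667·-0.333333=0.0089; V=2.266667+-0.026667+0.008889=2.2489
k=5 load: inc=0.008889, refl=0.008889·0.200000=0.0018; V=2.240000+0.008889+0.001778=2.2507
k=6 src: inc=0.001778, refl=0.001778·-0.333333=-0.0006; V=2.248889+0.001778+-0.000593=2.2501
k=7 load: inc=-0.000593, refl=-0.000593·0.200000=-0.0001; V=2.250667+-0.000593+-0.000119=2.2500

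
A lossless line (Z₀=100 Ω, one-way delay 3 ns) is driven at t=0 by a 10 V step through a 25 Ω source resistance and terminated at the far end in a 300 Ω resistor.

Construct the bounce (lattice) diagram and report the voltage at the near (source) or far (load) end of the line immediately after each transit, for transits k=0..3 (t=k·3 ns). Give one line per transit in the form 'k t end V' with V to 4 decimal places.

0 0 source 8.0000
1 3 load 12.0000
2 6 source 9.6000
3 9 load 8.4000

Γ_L=0.500000, Γ_S=-0.600000; launch V₁=10·100/125=8.000000
k=0 src: V=8.0000
k=1 load: inc=8.000000, refl=8.000000·0.500000=4.0000; V=0.000000+8.000000+4.000000=12.0000
k=2 src: inc=4.000000, refl=4.000000·-0.600000=-2.4000; V=8.000000+4.000000+-2.400000=9.6000
k=3 load: inc=-2.400000, refl=-2.400000·0.500000=-1.2000; V=12.000000+-2.400000+-1.200000=8.4000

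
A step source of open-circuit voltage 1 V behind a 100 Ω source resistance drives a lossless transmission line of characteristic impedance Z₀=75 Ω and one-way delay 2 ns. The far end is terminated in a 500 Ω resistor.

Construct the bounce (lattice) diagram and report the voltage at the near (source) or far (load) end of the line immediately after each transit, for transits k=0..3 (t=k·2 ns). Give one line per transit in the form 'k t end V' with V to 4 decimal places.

0 0 source 0.4286
1 2 load 0.7453
2 4 source 0.7906
3 6 load 0.8240

Γ_L=0.739130, Γ_S=0.142857; launch V₁=1·75/175=0.428571
k=0 src: V=0.4286
k=1 load: inc=0.428571, refl=0.428571·0.739130=0.3168; V=0.000000+0.428571+0.316770=0.7453
k=2 src: inc=0.316770, refl=0.316770·0.142857=0.0453; V=0.428571+0.316770+0.045253=0.7906
k=3 load: inc=0.045253, refl=0.045253·0.739130=0.0334; V=0.745342+0.045253+0.033448=0.8240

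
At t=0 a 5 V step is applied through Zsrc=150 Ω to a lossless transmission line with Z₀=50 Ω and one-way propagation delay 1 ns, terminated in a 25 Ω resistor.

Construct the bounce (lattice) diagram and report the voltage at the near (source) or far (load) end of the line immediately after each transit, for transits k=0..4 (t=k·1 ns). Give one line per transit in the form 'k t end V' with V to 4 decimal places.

0 0 source 1.2500
1 1 load 0.8333
2 2 source 0.6250
3 3 load 0.6944
4 4 source 0.7292

Γ_L=-0.333333, Γ_S=0.500000; launch V₁=5·50/200=1.250000
k=0 src: V=1.2500
k=1 load: inc=1.250000, refl=1.250000·-0.333333=-0.4167; V=0.000000+1.250000+-0.416667=0.8333
k=2 src: inc=-0.416667, refl=-0.416667·0.500000=-0.2083; V=1.250000+-0.416667+-0.208333=0.6250
k=3 load: inc=-0.208333, refl=-0.208333·-0.333333=0.0694; V=0.833333+-0.208333+0.069444=0.6944
k=4 src: inc=0.069444, refl=0.069444·0.500000=0.0347; V=0.625000+0.069444+0.034722=0.7292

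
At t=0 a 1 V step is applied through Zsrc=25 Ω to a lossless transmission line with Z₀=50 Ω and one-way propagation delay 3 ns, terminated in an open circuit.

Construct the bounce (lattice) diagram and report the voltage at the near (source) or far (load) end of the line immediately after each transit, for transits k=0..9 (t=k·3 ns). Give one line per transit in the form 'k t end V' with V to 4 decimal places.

0 0 source 0.6667
1 3 load 1.3333
2 6 source 1.1111
3 9 load 0.8889
4 12 source 0.9630
5 15 load 1.0370
6 18 source 1.0123
7 21 load 0.9877
8 24 source 0.9959
9 27 load 1.0041

Γ_L=1.000000, Γ_S=-0.333333; launch V₁=1·50/75=0.666667
k=0 src: V=0.6667
k=1 load: inc=0.666667, refl=0.666667·1.000000=0.6667; V=0.000000+0.666667+0.666667=1.3333
k=2 src: inc=0.666667, refl=0.666667·-0.333333=-0.2222; V=0.666667+0.666667+-0.222222=1.1111
k=3 load: inc=-0.222222, refl=-0.222222·1.000000=-0.2222; V=1.333333+-0.222222+-0.222222=0.8889
k=4 src: inc=-0.222222, refl=-0.222222·-0.333333=0.0741; V=1.111111+-0.222222+0.074074=0.9630
k=5 load: inc=0.074074, refl=0.074074·1.000000=0.0741; V=0.888889+0.074074+0.074074=1.0370
k=6 src: inc=0.074074, refl=0.074074·-0.333333=-0.0247; V=0.962963+0.074074+-0.024691=1.0123
k=7 load: inc=-0.024691, refl=-0.024691·1.000000=-0.0247; V=1.037037+-0.024691+-0.024691=0.9877
k=8 src: inc=-0.024691, refl=-0.024691·-0.333333=0.0082; V=1.012346+-0.024691+0.008230=0.9959
k=9 load: inc=0.008230, refl=0.008230·1.000000=0.0082; V=0.987654+0.008230+0.008230=1.0041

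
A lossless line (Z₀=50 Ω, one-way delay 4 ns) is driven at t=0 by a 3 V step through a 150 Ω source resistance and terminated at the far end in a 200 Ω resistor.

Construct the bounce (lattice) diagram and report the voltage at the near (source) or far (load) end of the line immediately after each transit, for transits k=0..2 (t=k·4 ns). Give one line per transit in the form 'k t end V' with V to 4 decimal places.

Γ_L=0.600000, Γ_S=0.500000; launch V₁=3·50/200=0.750000
k=0 src: V=0.7500
k=1 load: inc=0.750000, refl=0.750000·0.600000=0.4500; V=0.000000+0.750000+0.450000=1.2000
k=2 src: inc=0.450000, refl=0.450000·0.500000=0.2250; V=0.750000+0.450000+0.225000=1.4250

0 0 source 0.7500
1 4 load 1.2000
2 8 source 1.4250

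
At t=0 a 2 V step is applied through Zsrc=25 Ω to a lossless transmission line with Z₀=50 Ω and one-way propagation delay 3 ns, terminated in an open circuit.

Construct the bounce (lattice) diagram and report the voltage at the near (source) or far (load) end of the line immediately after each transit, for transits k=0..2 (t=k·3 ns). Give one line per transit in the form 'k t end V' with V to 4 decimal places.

0 0 source 1.3333
1 3 load 2.6667
2 6 source 2.2222

Γ_L=1.000000, Γ_S=-0.333333; launch V₁=2·50/75=1.333333
k=0 src: V=1.3333
k=1 load: inc=1.333333, refl=1.333333·1.000000=1.3333; V=0.000000+1.333333+1.333333=2.6667
k=2 src: inc=1.333333, refl=1.333333·-0.333333=-0.4444; V=1.333333+1.333333+-0.444444=2.2222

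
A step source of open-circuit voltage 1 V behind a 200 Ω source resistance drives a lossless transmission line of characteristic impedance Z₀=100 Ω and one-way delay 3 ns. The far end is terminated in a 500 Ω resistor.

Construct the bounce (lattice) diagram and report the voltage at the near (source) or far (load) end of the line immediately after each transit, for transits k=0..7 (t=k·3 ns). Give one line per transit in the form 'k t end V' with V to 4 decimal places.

0 0 source 0.3333
1 3 load 0.5556
2 6 source 0.6296
3 9 load 0.6790
4 12 source 0.6955
5 15 load 0.7064
6 18 source 0.7101
7 21 load 0.7125

Γ_L=0.666667, Γ_S=0.333333; launch V₁=1·100/300=0.333333
k=0 src: V=0.3333
k=1 load: inc=0.333333, refl=0.333333·0.666667=0.2222; V=0.000000+0.333333+0.222222=0.5556
k=2 src: inc=0.222222, refl=0.222222·0.333333=0.0741; V=0.333333+0.222222+0.074074=0.6296
k=3 load: inc=0.074074, refl=0.074074·0.666667=0.0494; V=0.555556+0.074074+0.049383=0.6790
k=4 src: inc=0.049383, refl=0.049383·0.333333=0.0165; V=0.629630+0.049383+0.016461=0.6955
k=5 load: inc=0.016461, refl=0.016461·0.666667=0.0110; V=0.679012+0.016461+0.010974=0.7064
k=6 src: inc=0.010974, refl=0.010974·0.333333=0.0037; V=0.695473+0.010974+0.003658=0.7101
k=7 load: inc=0.003658, refl=0.003658·0.666667=0.0024; V=0.706447+0.003658+0.002439=0.7125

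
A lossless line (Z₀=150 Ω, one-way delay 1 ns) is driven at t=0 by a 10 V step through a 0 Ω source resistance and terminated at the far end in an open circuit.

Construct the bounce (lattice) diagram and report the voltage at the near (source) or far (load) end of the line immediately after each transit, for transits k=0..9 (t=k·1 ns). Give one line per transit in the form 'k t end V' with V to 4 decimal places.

0 0 source 10.0000
1 1 load 20.0000
2 2 source 10.0000
3 3 load 0.0000
4 4 source 10.0000
5 5 load 20.0000
6 6 source 10.0000
7 7 load 0.0000
8 8 source 10.0000
9 9 load 20.0000

Γ_L=1.000000, Γ_S=-1.000000; launch V₁=10·150/150=10.000000
k=0 src: V=10.0000
k=1 load: inc=10.000000, refl=10.000000·1.000000=10.0000; V=0.000000+10.000000+10.000000=20.0000
k=2 src: inc=10.000000, refl=10.000000·-1.000000=-10.0000; V=10.000000+10.000000+-10.000000=10.0000
k=3 load: inc=-10.000000, refl=-10.000000·1.000000=-10.0000; V=20.000000+-10.000000+-10.000000=0.0000
k=4 src: inc=-10.000000, refl=-10.000000·-1.000000=10.0000; V=10.000000+-10.000000+10.000000=10.0000
k=5 load: inc=10.000000, refl=10.000000·1.000000=10.0000; V=0.000000+10.000000+10.000000=20.0000
k=6 src: inc=10.000000, refl=10.000000·-1.000000=-10.0000; V=10.000000+10.000000+-10.000000=10.0000
k=7 load: inc=-10.000000, refl=-10.000000·1.000000=-10.0000; V=20.000000+-10.000000+-10.000000=0.0000
k=8 src: inc=-10.000000, refl=-10.000000·-1.000000=10.0000; V=10.000000+-10.000000+10.000000=10.0000
k=9 load: inc=10.000000, refl=10.000000·1.000000=10.0000; V=0.000000+10.000000+10.000000=20.0000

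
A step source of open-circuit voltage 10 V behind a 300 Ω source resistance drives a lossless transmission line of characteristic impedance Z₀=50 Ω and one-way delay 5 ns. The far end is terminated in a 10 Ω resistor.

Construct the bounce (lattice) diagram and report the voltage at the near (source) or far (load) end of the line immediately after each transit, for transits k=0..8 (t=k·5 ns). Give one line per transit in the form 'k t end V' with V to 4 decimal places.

0 0 source 1.4286
1 5 load 0.4762
2 10 source -0.2041
3 15 load 0.2494
4 20 source 0.5734
5 25 load 0.3574
6 30 source 0.2032
7 35 load 0.3060
8 40 source 0.3794

Γ_L=-0.666667, Γ_S=0.714286; launch V₁=10·50/350=1.428571
k=0 src: V=1.4286
k=1 load: inc=1.428571, refl=1.428571·-0.666667=-0.9524; V=0.000000+1.428571+-0.952381=0.4762
k=2 src: inc=-0.952381, refl=-0.952381·0.714286=-0.6803; V=1.428571+-0.952381+-0.680272=-0.2041
k=3 load: inc=-0.680272, refl=-0.680272·-0.666667=0.4535; V=0.476190+-0.680272+0.453515=0.2494
k=4 src: inc=0.453515, refl=0.453515·0.714286=0.3239; V=-0.204082+0.453515+0.323939=0.5734
k=5 load: inc=0.323939, refl=0.323939·-0.666667=-0.2160; V=0.249433+0.323939+-0.215959=0.3574
k=6 src: inc=-0.215959, refl=-0.215959·0.714286=-0.1543; V=0.573372+-0.215959+-0.154257=0.2032
k=7 load: inc=-0.154257, refl=-0.154257·-0.666667=0.1028; V=0.357413+-0.154257+0.102838=0.3060
k=8 src: inc=0.102838, refl=0.102838·0.714286=0.0735; V=0.203156+0.102838+0.073456=0.3794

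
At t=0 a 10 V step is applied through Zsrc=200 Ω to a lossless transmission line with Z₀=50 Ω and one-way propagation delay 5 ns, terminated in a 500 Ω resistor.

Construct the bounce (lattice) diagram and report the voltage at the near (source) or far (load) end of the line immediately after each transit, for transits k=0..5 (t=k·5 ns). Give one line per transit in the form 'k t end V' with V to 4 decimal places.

Γ_L=0.818182, Γ_S=0.600000; launch V₁=10·50/250=2.000000
k=0 src: V=2.0000
k=1 load: inc=2.000000, refl=2.000000·0.818182=1.6364; V=0.000000+2.000000+1.636364=3.6364
k=2 src: inc=1.636364, refl=1.636364·0.600000=0.9818; V=2.000000+1.636364+0.981818=4.6182
k=3 load: inc=0.981818, refl=0.981818·0.818182=0.8033; V=3.636364+0.981818+0.803306=5.4215
k=4 src: inc=0.803306, refl=0.803306·0.600000=0.4820; V=4.618182+0.803306+0.481983=5.9035
k=5 load: inc=0.481983, refl=0.481983·0.818182=0.3944; V=5.421488+0.481983+0.394350=6.2978

0 0 source 2.0000
1 5 load 3.6364
2 10 source 4.6182
3 15 load 5.4215
4 20 source 5.9035
5 25 load 6.2978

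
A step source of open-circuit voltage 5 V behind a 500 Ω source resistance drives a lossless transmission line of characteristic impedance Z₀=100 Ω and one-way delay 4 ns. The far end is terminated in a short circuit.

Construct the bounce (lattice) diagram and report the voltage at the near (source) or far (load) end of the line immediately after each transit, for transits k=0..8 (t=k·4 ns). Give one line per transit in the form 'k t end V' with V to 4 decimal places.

Γ_L=-1.000000, Γ_S=0.666667; launch V₁=5·100/600=0.833333
k=0 src: V=0.8333
k=1 load: inc=0.833333, refl=0.833333·-1.000000=-0.8333; V=0.000000+0.833333+-0.833333=0.0000
k=2 src: inc=-0.833333, refl=-0.833333·0.666667=-0.5556; V=0.833333+-0.833333+-0.555556=-0.5556
k=3 load: inc=-0.555556, refl=-0.555556·-1.000000=0.5556; V=0.000000+-0.555556+0.555556=0.0000
k=4 src: inc=0.555556, refl=0.555556·0.666667=0.3704; V=-0.555556+0.555556+0.370370=0.3704
k=5 load: inc=0.370370, refl=0.370370·-1.000000=-0.3704; V=0.000000+0.370370+-0.370370=0.0000
k=6 src: inc=-0.370370, refl=-0.370370·0.666667=-0.2469; V=0.370370+-0.370370+-0.246914=-0.2469
k=7 load: inc=-0.246914, refl=-0.246914·-1.000000=0.2469; V=0.000000+-0.246914+0.246914=0.0000
k=8 src: inc=0.246914, refl=0.246914·0.666667=0.1646; V=-0.246914+0.246914+0.164609=0.1646

0 0 source 0.8333
1 4 load 0.0000
2 8 source -0.5556
3 12 load 0.0000
4 16 source 0.3704
5 20 load 0.0000
6 24 source -0.2469
7 28 load 0.0000
8 32 source 0.1646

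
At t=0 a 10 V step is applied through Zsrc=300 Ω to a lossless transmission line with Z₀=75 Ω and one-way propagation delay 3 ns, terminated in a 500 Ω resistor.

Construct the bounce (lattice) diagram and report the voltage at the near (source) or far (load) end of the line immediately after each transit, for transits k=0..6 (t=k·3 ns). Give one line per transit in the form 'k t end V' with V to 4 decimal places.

Γ_L=0.739130, Γ_S=0.600000; launch V₁=10·75/375=2.000000
k=0 src: V=2.0000
k=1 load: inc=2.000000, refl=2.000000·0.739130=1.4783; V=0.000000+2.000000+1.478261=3.4783
k=2 src: inc=1.478261, refl=1.478261·0.600000=0.8870; V=2.000000+1.478261+0.886957=4.3652
k=3 load: inc=0.886957, refl=0.886957·0.739130=0.6556; V=3.478261+0.886957+0.655577=5.0208
k=4 src: inc=0.655577, refl=0.655577·0.600000=0.3933; V=4.365217+0.655577+0.393346=5.4141
k=5 load: inc=0.393346, refl=0.393346·0.739130=0.2907; V=5.020794+0.393346+0.290734=5.7049
k=6 src: inc=0.290734, refl=0.290734·0.600000=0.1744; V=5.414140+0.290734+0.174440=5.8793

0 0 source 2.0000
1 3 load 3.4783
2 6 source 4.3652
3 9 load 5.0208
4 12 source 5.4141
5 15 load 5.7049
6 18 source 5.8793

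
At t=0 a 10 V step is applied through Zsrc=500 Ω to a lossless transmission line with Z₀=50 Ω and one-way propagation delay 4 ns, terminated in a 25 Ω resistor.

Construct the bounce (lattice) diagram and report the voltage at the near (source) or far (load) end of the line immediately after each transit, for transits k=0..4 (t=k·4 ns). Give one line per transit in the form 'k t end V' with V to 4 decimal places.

0 0 source 0.9091
1 4 load 0.6061
2 8 source 0.3581
3 12 load 0.4408
4 16 source 0.5084

Γ_L=-0.333333, Γ_S=0.818182; launch V₁=10·50/550=0.909091
k=0 src: V=0.9091
k=1 load: inc=0.909091, refl=0.909091·-0.333333=-0.3030; V=0.000000+0.909091+-0.303030=0.6061
k=2 src: inc=-0.303030, refl=-0.303030·0.818182=-0.2479; V=0.909091+-0.303030+-0.247934=0.3581
k=3 load: inc=-0.247934, refl=-0.247934·-0.333333=0.0826; V=0.606061+-0.247934+0.082645=0.4408
k=4 src: inc=0.082645, refl=0.082645·0.818182=0.0676; V=0.358127+0.082645+0.067618=0.5084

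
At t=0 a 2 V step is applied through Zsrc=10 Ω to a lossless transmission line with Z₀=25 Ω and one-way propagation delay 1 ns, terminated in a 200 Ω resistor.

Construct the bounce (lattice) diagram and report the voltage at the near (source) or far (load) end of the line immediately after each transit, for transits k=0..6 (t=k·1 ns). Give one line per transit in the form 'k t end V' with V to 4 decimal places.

0 0 source 1.4286
1 1 load 2.5397
2 2 source 2.0635
3 3 load 1.6931
4 4 source 1.8519
5 5 load 1.9753
6 6 source 1.9224

Γ_L=0.777778, Γ_S=-0.428571; launch V₁=2·25/35=1.428571
k=0 src: V=1.4286
k=1 load: inc=1.428571, refl=1.428571·0.777778=1.1111; V=0.000000+1.428571+1.111111=2.5397
k=2 src: inc=1.111111, refl=1.111111·-0.428571=-0.4762; V=1.428571+1.111111+-0.476190=2.0635
k=3 load: inc=-0.476190, refl=-0.476190·0.777778=-0.3704; V=2.539683+-0.476190+-0.370370=1.6931
k=4 src: inc=-0.370370, refl=-0.370370·-0.428571=0.1587; V=2.063492+-0.370370+0.158730=1.8519
k=5 load: inc=0.158730, refl=0.158730·0.777778=0.1235; V=1.693122+0.158730+0.123457=1.9753
k=6 src: inc=0.123457, refl=0.123457·-0.428571=-0.0529; V=1.851852+0.123457+-0.052910=1.9224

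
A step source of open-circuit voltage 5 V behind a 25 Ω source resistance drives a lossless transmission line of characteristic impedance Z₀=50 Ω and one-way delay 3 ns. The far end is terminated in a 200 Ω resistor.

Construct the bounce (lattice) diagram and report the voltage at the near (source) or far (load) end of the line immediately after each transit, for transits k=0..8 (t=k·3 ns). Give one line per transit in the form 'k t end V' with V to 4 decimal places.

Γ_L=0.600000, Γ_S=-0.333333; launch V₁=5·50/75=3.333333
k=0 src: V=3.3333
k=1 load: inc=3.333333, refl=3.333333·0.600000=2.0000; V=0.000000+3.333333+2.000000=5.3333
k=2 src: inc=2.000000, refl=2.000000·-0.333333=-0.6667; V=3.333333+2.000000+-0.666667=4.6667
k=3 load: inc=-0.666667, refl=-0.666667·0.600000=-0.4000; V=5.333333+-0.666667+-0.400000=4.2667
k=4 src: inc=-0.400000, refl=-0.400000·-0.333333=0.1333; V=4.666667+-0.400000+0.133333=4.4000
k=5 load: inc=0.133333, refl=0.133333·0.600000=0.0800; V=4.266667+0.133333+0.080000=4.4800
k=6 src: inc=0.080000, refl=0.080000·-0.333333=-0.0267; V=4.400000+0.080000+-0.026667=4.4533
k=7 load: inc=-0.026667, refl=-0.026667·0.600000=-0.0160; V=4.480000+-0.026667+-0.016000=4.4373
k=8 src: inc=-0.016000, refl=-0.016000·-0.333333=0.0053; V=4.453333+-0.016000+0.005333=4.4427

0 0 source 3.3333
1 3 load 5.3333
2 6 source 4.6667
3 9 load 4.2667
4 12 source 4.4000
5 15 load 4.4800
6 18 source 4.4533
7 21 load 4.4373
8 24 source 4.4427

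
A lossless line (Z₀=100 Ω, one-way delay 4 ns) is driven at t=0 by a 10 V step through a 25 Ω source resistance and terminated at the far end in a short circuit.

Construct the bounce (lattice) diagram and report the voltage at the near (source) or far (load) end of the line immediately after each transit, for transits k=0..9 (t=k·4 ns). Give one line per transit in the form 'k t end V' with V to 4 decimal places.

Γ_L=-1.000000, Γ_S=-0.600000; launch V₁=10·100/125=8.000000
k=0 src: V=8.0000
k=1 load: inc=8.000000, refl=8.000000·-1.000000=-8.0000; V=0.000000+8.000000+-8.000000=0.0000
k=2 src: inc=-8.000000, refl=-8.000000·-0.600000=4.8000; V=8.000000+-8.000000+4.800000=4.8000
k=3 load: inc=4.800000, refl=4.800000·-1.000000=-4.8000; V=0.000000+4.800000+-4.800000=0.0000
k=4 src: inc=-4.800000, refl=-4.800000·-0.600000=2.8800; V=4.800000+-4.800000+2.880000=2.8800
k=5 load: inc=2.880000, refl=2.880000·-1.000000=-2.8800; V=0.000000+2.880000+-2.880000=0.0000
k=6 src: inc=-2.880000, refl=-2.880000·-0.600000=1.7280; V=2.880000+-2.880000+1.728000=1.7280
k=7 load: inc=1.728000, refl=1.728000·-1.000000=-1.7280; V=0.000000+1.728000+-1.728000=0.0000
k=8 src: inc=-1.728000, refl=-1.728000·-0.600000=1.0368; V=1.728000+-1.728000+1.036800=1.0368
k=9 load: inc=1.036800, refl=1.036800·-1.000000=-1.0368; V=0.000000+1.036800+-1.036800=0.0000

0 0 source 8.0000
1 4 load 0.0000
2 8 source 4.8000
3 12 load 0.0000
4 16 source 2.8800
5 20 load 0.0000
6 24 source 1.7280
7 28 load 0.0000
8 32 source 1.0368
9 36 load 0.0000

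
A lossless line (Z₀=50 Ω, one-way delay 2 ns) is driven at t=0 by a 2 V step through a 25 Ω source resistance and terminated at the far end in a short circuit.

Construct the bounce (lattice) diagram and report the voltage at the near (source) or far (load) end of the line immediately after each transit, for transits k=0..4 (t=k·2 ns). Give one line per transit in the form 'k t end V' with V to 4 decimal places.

Γ_L=-1.000000, Γ_S=-0.333333; launch V₁=2·50/75=1.333333
k=0 src: V=1.3333
k=1 load: inc=1.333333, refl=1.333333·-1.000000=-1.3333; V=0.000000+1.333333+-1.333333=0.0000
k=2 src: inc=-1.333333, refl=-1.333333·-0.333333=0.4444; V=1.333333+-1.333333+0.444444=0.4444
k=3 load: inc=0.444444, refl=0.444444·-1.000000=-0.4444; V=0.000000+0.444444+-0.444444=0.0000
k=4 src: inc=-0.444444, refl=-0.444444·-0.333333=0.1481; V=0.444444+-0.444444+0.148148=0.1481

0 0 source 1.3333
1 2 load 0.0000
2 4 source 0.4444
3 6 load 0.0000
4 8 source 0.1481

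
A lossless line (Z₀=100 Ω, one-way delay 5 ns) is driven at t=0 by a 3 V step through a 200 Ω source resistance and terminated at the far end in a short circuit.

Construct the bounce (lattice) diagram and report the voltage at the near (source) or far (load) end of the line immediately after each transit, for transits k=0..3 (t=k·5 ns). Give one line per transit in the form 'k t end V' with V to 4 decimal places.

0 0 source 1.0000
1 5 load 0.0000
2 10 source -0.3333
3 15 load 0.0000

Γ_L=-1.000000, Γ_S=0.333333; launch V₁=3·100/300=1.000000
k=0 src: V=1.0000
k=1 load: inc=1.000000, refl=1.000000·-1.000000=-1.0000; V=0.000000+1.000000+-1.000000=0.0000
k=2 src: inc=-1.000000, refl=-1.000000·0.333333=-0.3333; V=1.000000+-1.000000+-0.333333=-0.3333
k=3 load: inc=-0.333333, refl=-0.333333·-1.000000=0.3333; V=0.000000+-0.333333+0.333333=0.0000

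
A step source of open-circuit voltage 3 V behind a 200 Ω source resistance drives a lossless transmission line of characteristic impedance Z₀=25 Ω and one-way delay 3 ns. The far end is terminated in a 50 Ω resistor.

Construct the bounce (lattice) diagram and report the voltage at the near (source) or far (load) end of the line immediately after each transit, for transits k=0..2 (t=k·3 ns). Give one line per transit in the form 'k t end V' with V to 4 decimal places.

0 0 source 0.3333
1 3 load 0.4444
2 6 source 0.5309

Γ_L=0.333333, Γ_S=0.777778; launch V₁=3·25/225=0.333333
k=0 src: V=0.3333
k=1 load: inc=0.333333, refl=0.333333·0.333333=0.1111; V=0.000000+0.333333+0.111111=0.4444
k=2 src: inc=0.111111, refl=0.111111·0.777778=0.0864; V=0.333333+0.111111+0.086420=0.5309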